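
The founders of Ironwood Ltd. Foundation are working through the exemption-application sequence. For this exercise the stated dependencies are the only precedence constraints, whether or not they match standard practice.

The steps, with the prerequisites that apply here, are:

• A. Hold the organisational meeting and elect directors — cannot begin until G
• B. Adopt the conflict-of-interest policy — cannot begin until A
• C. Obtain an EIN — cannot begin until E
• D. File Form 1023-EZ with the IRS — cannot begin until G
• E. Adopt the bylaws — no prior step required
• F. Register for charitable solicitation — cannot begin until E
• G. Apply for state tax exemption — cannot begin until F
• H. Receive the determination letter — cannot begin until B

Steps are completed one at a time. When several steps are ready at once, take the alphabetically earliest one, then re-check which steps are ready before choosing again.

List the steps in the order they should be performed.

E, C, F, G, A, B, D, H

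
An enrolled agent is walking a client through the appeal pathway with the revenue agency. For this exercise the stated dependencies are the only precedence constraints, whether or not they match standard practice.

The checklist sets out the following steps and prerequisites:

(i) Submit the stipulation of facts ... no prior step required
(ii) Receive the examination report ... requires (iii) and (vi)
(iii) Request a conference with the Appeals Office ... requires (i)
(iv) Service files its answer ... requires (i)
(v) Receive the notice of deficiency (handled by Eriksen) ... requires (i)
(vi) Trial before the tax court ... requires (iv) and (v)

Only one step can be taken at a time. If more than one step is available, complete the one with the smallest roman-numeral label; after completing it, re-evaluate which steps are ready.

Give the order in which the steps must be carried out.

(i), (iii), (iv), (v), (vi), (ii)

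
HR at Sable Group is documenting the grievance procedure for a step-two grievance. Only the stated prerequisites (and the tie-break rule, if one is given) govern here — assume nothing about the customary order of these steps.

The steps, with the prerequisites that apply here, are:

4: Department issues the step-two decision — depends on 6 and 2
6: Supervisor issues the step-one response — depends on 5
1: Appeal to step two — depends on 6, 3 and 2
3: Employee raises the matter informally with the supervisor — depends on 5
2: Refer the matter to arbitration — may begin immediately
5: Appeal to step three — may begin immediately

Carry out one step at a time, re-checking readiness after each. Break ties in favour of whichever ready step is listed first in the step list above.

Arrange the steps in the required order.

2 and 5 have no prerequisites; 2 is listed earlier, so 2 is first.
Next only 5 has its prerequisites met → 5.
6 and 3 are both available; 6 is listed earlier → 6.
4 and 3 are both available; 4 is listed earlier → 4.
3 needed 5, now all done → 3.
Next only 1 has its prerequisites met → 1.

2 → 5 → 6 → 4 → 3 → 1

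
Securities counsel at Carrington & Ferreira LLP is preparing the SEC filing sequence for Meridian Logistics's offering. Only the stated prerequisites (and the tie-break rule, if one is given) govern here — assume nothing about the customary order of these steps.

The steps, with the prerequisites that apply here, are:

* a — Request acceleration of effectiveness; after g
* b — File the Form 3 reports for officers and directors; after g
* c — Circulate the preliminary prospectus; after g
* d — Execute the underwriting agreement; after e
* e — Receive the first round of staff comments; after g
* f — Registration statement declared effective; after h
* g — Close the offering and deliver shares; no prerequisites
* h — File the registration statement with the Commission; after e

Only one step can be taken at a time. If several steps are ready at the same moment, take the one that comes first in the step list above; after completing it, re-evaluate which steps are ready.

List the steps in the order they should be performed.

g, a, b, c, e, d, h, f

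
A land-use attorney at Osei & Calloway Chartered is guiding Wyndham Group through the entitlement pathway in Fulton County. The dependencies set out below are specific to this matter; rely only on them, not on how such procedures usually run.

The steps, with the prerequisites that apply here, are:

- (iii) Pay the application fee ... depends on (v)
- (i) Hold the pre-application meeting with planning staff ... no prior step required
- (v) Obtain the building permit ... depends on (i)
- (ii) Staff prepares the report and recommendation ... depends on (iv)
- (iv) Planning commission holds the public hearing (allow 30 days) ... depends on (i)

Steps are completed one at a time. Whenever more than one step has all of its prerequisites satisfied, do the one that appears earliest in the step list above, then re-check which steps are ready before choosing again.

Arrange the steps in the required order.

(i), (v), (iii), (iv), (ii)

(i) has no prerequisites → (i) first.
Now (v) and (iv) have their prerequisites met. (v) is listed earlier, so (v) next.
(iii) now also ready, so the ready set is {(iii), (iv)}; (iii) is listed earlier → (iii).
(iv) is the only step now ready → (iv).
That leaves (ii) as the only ready step → (ii).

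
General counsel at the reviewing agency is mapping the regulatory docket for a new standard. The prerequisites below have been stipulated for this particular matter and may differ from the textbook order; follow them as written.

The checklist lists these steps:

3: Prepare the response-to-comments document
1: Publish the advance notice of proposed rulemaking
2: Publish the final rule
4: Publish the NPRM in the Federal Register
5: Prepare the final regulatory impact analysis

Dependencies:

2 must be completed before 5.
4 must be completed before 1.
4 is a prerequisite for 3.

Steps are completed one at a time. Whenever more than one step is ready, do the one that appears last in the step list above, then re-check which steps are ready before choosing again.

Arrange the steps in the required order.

Nothing is required for 4 and 2. 4 is listed later → 4 first.
2, 1 and 3 are all available; 2 is listed later → 2.
5, 1 and 3 are all available; 5 is listed later → 5.
Now 1 and 3 have their prerequisites met. 1 is listed later, so 1 next.
Next only 3 has its prerequisites met → 3.

4 → 2 → 5 → 1 → 3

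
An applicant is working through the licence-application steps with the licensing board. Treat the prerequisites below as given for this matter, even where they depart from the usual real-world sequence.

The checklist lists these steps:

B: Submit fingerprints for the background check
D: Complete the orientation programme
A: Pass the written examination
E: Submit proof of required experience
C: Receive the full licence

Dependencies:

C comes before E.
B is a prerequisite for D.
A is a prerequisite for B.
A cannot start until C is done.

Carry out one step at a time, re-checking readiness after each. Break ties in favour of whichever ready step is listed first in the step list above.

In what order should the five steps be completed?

C has no prerequisites → C first.
Ready: A and E. A is listed earlier → A.
B and E are both available; B is listed earlier → B.
D now also ready, so the ready set is {D, E}; D is listed earlier → D.
E needed C, now all done → E.

C, A, B, D, E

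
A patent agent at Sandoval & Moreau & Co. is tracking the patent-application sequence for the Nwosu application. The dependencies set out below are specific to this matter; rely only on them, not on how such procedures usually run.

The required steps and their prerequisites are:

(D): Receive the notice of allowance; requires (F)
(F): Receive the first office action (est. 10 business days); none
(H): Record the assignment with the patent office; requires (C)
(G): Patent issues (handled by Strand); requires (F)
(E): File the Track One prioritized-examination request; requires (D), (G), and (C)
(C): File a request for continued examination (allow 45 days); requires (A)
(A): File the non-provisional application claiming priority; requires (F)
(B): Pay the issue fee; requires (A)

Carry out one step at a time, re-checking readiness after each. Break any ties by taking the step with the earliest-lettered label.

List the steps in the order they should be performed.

(F), (A), (B), (C), (D), (G), (E), (H)

Only (F) has no prerequisites, so it is first.
Now (A), (D) and (G) have their prerequisites met. (A) has the earlier label, so (A) next.
(B), (C), (D) and (G) are all available; (B) has the earlier label → (B).
(C), (D) and (G) are all available; (C) has the earlier label → (C).
(D), (G) and (H) are all available; (D) has the earlier label → (D).
(G) and (H) are both available; (G) has the earlier label → (G).
(E) now also ready, so the ready set is {(E), (H)}; (E) has the earlier label → (E).
(H) needed (C), now all done → (H).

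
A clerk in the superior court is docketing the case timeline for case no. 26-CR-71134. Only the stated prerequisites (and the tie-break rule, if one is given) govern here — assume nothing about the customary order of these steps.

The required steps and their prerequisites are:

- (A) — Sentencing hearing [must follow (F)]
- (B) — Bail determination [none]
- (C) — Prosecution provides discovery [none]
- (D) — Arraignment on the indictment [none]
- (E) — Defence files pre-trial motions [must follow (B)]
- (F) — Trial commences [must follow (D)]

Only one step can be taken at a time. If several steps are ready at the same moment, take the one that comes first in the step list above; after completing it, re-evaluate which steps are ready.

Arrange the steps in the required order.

(B), (C), (D), (E), (F), (A)

Nothing is required for (B), (C) and (D). (B) is listed earlier → (B) first.
(E) now also ready, so the ready set is {(C), (D), (E)}; (C) is listed earlier → (C).
Ready: (D) and (E). (D) is listed earlier → (D).
Ready: (E) and (F). (E) is listed earlier → (E).
(F) needed (D), now all done → (F).
Next only (A) has its prerequisites met → (A).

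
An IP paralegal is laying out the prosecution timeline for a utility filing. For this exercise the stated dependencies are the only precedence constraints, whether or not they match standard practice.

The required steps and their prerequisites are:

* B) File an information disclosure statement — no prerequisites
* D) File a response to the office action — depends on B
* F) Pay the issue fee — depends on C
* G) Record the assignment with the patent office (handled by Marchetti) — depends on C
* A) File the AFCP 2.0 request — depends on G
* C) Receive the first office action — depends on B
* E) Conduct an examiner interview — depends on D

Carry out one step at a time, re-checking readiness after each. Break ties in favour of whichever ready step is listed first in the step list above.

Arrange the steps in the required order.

B → D → C → F → G → A → E

B has no prerequisites → B first.
D and C are both available; D is listed earlier → D.
Now C and E have their prerequisites met. C is listed earlier, so C next.
Now F, G and E have their prerequisites met. F is listed earlier, so F next.
G and E are both available; G is listed earlier → G.
A now also ready, so the ready set is {A, E}; A is listed earlier → A.
E needed D, now all done → E.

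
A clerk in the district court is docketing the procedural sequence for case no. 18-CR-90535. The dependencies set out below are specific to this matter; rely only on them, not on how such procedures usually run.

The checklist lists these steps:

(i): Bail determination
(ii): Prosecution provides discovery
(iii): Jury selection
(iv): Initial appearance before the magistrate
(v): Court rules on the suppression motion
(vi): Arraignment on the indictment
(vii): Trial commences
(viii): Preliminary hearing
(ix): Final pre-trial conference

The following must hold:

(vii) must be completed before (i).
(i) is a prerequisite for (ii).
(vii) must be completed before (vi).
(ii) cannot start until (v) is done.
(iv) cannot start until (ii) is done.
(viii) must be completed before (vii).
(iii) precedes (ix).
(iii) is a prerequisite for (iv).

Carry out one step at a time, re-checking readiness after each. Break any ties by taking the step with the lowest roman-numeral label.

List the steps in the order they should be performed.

Nothing is required for (iii), (v) and (viii). (iii) has the earlier label → (iii) first.
(ix) now also ready, so the ready set is {(v), (viii), (ix)}; (v) has the earlier label → (v).
Ready: (viii) and (ix). (viii) has the earlier label → (viii).
Ready: (vii) and (ix). (vii) has the earlier label → (vii).
(i) and (vi) now also ready, so the ready set is {(i), (vi), (ix)}; (i) has the earlier label → (i).
Ready: (ii), (vi) and (ix). (ii) has the earlier label → (ii).
(iv), (vi) and (ix) are all available; (iv) has the earlier label → (iv).
Now (vi) and (ix) have their prerequisites met. (vi) has the earlier label, so (vi) next.
(ix) needed (iii), now all done → (ix).

(iii), (v), (viii), (vii), (i), (ii), (iv), (vi), (ix)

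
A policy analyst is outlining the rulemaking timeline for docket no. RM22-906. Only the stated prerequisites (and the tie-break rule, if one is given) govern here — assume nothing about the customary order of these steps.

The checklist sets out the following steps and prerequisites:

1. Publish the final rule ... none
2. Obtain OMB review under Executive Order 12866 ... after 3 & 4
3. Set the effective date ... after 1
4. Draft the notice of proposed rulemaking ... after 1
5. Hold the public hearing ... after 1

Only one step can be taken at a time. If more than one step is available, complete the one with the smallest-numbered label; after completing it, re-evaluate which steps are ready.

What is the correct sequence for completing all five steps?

1 has no prerequisites → 1 first.
Now 3, 4 and 5 have their prerequisites met. 3 has the earlier label, so 3 next.
4 and 5 are both available; 4 has the earlier label → 4.
2 now also ready, so the ready set is {2, 5}; 2 has the earlier label → 2.
5 needed 1, now all done → 5.

1 3 4 2 5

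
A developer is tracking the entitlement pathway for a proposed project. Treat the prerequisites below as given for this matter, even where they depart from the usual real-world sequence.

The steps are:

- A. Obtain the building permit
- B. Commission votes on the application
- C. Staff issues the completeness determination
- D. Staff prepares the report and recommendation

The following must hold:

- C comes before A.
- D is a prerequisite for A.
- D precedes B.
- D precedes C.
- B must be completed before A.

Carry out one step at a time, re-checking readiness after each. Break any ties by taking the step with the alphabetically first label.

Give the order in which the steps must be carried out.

D B C A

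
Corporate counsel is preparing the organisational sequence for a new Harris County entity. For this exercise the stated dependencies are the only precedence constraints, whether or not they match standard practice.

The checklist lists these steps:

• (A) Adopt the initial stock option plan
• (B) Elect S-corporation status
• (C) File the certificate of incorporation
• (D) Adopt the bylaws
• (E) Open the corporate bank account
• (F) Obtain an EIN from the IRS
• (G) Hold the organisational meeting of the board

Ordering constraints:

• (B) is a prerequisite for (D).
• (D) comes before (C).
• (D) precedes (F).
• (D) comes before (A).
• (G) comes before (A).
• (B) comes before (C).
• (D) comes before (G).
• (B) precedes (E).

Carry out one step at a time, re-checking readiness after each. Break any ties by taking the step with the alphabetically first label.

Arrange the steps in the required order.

(B), (D), (C), (E), (F), (G), (A)

(B) is the only step with nothing outstanding, so it goes first.
Now (D) and (E) have their prerequisites met. (D) has the earlier label, so (D) next.
(C), (E), (F) and (G) are all available; (C) has the earlier label → (C).
Ready: (E), (F) and (G). (E) has the earlier label → (E).
Now (F) and (G) have their prerequisites met. (F) has the earlier label, so (F) next.
(G) needed (D), now all done → (G).
(A) needed (D) and (G), now all done → (A).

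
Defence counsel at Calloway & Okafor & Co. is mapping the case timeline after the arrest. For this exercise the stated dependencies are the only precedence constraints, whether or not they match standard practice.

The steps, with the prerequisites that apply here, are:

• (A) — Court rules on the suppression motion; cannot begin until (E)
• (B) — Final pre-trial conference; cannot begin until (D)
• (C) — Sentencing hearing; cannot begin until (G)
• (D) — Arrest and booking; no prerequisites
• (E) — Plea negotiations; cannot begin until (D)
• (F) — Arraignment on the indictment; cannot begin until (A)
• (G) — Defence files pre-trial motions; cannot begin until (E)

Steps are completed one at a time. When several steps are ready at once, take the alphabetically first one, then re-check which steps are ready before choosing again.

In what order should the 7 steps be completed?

Only (D) has no prerequisites, so it is first.
Now (B) and (E) have their prerequisites met. (B) has the earlier label, so (B) next.
Next only (E) has its prerequisites met → (E).
Ready: (A) and (G). (A) has the earlier label → (A).
(F) and (G) are both available; (F) has the earlier label → (F).
(G) is the only step now ready → (G).
(C) needed (G), now all done → (C).

(D) (B) (E) (A) (F) (G) (C)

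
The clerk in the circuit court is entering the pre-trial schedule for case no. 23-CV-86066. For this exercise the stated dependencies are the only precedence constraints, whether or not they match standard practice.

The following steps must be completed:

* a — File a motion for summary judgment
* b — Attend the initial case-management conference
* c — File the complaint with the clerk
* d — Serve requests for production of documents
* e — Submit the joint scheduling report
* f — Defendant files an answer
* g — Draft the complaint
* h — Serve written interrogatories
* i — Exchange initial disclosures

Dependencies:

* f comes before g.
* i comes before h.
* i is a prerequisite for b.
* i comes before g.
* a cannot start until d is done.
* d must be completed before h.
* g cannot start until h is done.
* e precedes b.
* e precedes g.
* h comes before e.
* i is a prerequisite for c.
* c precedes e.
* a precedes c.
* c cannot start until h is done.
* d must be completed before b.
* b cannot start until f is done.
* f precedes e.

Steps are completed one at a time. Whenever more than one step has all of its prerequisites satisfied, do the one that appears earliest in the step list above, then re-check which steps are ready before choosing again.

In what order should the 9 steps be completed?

d, a, f, i, h, c, e, b, g

d, f and i have no prerequisites; d is listed earlier, so d is first.
a, f and i are all available; a is listed earlier → a.
Ready: f and i. f is listed earlier → f.
i is the only step now ready → i.
h is the only step now ready → h.
c needed a, h and i, now all done → c.
e is the only step now ready → e.
b and g are both available; b is listed earlier → b.
Next only g has its prerequisites met → g.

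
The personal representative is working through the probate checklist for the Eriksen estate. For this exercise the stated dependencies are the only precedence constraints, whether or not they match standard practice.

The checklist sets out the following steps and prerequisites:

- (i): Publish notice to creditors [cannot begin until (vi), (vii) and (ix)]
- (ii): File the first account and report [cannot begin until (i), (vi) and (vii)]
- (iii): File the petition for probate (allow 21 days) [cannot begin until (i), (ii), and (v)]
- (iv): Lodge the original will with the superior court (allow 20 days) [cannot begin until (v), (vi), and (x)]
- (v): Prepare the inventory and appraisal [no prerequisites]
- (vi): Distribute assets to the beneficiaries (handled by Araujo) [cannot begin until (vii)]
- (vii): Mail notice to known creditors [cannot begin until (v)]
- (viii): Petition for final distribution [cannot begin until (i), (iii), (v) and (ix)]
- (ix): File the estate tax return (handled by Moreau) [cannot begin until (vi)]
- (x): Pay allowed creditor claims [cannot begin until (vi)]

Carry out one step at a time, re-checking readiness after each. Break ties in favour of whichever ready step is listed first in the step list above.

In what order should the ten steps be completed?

(v) → (vii) → (vi) → (ix) → (i) → (ii) → (iii) → (viii) → (x) → (iv)

(v) has no prerequisites → (v) first.
(vii) is the only step now ready → (vii).
That leaves (vi) as the only ready step → (vi).
(ix) and (x) are both available; (ix) is listed earlier → (ix).
Now (i) and (x) have their prerequisites met. (i) is listed earlier, so (i) next.
(ii) and (x) are both available; (ii) is listed earlier → (ii).
Now (iii) and (x) have their prerequisites met. (iii) is listed earlier, so (iii) next.
(viii) now also ready, so the ready set is {(viii), (x)}; (viii) is listed earlier → (viii).
That leaves (x) as the only ready step → (x).
Next only (iv) has its prerequisites met → (iv).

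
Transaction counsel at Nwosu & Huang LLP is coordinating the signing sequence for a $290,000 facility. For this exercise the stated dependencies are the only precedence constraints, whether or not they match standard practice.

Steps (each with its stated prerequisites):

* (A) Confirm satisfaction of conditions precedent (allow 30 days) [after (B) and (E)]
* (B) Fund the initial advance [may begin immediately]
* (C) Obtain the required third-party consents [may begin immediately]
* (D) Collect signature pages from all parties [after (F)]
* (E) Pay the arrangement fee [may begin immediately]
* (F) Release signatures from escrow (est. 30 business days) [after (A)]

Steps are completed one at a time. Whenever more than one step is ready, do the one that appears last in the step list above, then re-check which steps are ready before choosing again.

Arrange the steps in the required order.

(E), (C) and (B) have no prerequisites; (E) is listed later, so (E) is first.
(C) and (B) are both available; (C) is listed later → (C).
Next only (B) has its prerequisites met → (B).
(A) is the only step now ready → (A).
That leaves (F) as the only ready step → (F).
Next only (D) has its prerequisites met → (D).

(E), (C), (B), (A), (F), (D)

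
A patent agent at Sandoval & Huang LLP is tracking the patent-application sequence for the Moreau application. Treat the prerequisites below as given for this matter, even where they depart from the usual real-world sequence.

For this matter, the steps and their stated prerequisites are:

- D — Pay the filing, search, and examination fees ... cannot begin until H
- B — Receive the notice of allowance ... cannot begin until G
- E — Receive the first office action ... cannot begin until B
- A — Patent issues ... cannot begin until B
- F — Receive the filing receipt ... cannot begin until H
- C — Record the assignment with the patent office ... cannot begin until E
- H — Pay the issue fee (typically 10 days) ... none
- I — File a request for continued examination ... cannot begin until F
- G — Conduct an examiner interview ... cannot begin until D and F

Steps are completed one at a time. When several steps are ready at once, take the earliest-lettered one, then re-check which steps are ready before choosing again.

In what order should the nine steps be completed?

Only H has no prerequisites, so it is first.
Ready: D and F. D has the earlier label → D.
F needed H, now all done → F.
Ready: G and I. G has the earlier label → G.
B and I are both available; B has the earlier label → B.
Ready: A, E and I. A has the earlier label → A.
Now E and I have their prerequisites met. E has the earlier label, so E next.
C and I are both available; C has the earlier label → C.
I needed F, now all done → I.

H → D → F → G → B → A → E → C → I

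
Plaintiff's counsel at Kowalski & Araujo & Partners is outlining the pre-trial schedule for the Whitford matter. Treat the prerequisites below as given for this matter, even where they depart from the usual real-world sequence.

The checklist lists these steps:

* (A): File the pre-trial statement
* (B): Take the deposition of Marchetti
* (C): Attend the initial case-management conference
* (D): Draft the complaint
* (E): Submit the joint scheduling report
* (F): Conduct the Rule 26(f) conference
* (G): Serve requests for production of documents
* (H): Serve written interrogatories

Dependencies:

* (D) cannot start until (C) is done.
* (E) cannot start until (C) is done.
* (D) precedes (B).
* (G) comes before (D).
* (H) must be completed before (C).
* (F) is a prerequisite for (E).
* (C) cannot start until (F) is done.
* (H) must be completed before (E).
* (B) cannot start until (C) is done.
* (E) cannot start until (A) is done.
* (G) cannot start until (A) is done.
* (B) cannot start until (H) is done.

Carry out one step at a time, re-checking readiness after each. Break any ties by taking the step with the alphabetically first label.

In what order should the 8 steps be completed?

(A) (F) (G) (H) (C) (D) (B) (E)

(A), (F) and (H) have no prerequisites; (A) has the earlier label, so (A) is first.
(G) now also ready, so the ready set is {(F), (G), (H)}; (F) has the earlier label → (F).
(G) and (H) are both available; (G) has the earlier label → (G).
Next only (H) has its prerequisites met → (H).
Next only (C) has its prerequisites met → (C).
(D) and (E) are both available; (D) has the earlier label → (D).
(B) now also ready, so the ready set is {(B), (E)}; (B) has the earlier label → (B).
That leaves (E) as the only ready step → (E).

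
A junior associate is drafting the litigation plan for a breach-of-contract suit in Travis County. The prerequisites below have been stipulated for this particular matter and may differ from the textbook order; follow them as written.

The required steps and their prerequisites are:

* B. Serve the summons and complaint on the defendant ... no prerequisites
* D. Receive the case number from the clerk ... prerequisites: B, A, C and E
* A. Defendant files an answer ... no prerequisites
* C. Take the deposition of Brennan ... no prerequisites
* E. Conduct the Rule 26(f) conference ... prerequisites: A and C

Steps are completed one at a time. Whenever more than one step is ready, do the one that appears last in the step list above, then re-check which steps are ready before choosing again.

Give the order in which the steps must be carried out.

C, A and B have no prerequisites; C is listed later, so C is first.
Now A and B have their prerequisites met. A is listed later, so A next.
E now also ready, so the ready set is {E, B}; E is listed later → E.
That leaves B as the only ready step → B.
D needed E, C, A and B, now all done → D.

C → A → E → B → D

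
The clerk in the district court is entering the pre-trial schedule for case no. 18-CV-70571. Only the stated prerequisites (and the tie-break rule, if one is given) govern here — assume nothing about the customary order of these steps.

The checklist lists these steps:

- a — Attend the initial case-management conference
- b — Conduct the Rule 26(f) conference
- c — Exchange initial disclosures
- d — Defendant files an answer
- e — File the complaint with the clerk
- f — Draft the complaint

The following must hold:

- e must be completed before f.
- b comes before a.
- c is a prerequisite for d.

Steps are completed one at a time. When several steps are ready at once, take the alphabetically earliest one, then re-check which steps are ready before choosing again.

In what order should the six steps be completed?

b, a, c, d, e, f

b, c and e have no prerequisites; b has the earlier label, so b is first.
Now a, c and e have their prerequisites met. a has the earlier label, so a next.
Ready: c and e. c has the earlier label → c.
Ready: d and e. d has the earlier label → d.
e is the only step now ready → e.
f is the only step now ready → f.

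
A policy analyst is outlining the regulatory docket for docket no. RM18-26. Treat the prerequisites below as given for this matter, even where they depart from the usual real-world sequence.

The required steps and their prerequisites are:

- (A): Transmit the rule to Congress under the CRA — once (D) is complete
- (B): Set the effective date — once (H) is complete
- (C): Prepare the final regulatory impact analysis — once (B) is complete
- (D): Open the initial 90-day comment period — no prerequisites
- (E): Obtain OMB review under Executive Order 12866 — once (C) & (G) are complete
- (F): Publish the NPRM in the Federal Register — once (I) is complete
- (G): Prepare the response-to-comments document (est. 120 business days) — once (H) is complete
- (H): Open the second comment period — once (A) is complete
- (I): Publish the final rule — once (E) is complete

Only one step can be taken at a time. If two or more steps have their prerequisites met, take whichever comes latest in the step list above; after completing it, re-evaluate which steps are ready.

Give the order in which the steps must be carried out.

(D) → (A) → (H) → (G) → (B) → (C) → (E) → (I) → (F)

Only (D) has no prerequisites, so it is first.
(A) is the only step now ready → (A).
(H) needed (A), now all done → (H).
Ready: (G) and (B). (G) is listed later → (G).
(B) needed (H), now all done → (B).
That leaves (C) as the only ready step → (C).
(E) needed (G) and (C), now all done → (E).
(I) needed (E), now all done → (I).
Next only (F) has its prerequisites met → (F).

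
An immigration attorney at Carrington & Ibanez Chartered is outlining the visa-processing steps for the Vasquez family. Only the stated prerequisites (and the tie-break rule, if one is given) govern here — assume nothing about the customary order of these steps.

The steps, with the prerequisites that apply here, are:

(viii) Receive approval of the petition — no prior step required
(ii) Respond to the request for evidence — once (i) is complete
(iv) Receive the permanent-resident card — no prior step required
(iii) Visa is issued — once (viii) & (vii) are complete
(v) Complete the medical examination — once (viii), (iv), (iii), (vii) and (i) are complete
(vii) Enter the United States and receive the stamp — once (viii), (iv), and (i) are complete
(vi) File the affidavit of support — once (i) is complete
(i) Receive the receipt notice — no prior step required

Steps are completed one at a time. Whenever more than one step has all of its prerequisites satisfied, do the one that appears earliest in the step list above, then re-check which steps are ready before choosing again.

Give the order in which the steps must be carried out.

(viii) (iv) (i) (ii) (vii) (iii) (v) (vi)

(viii), (iv) and (i) have no prerequisites; (viii) is listed earlier, so (viii) is first.
Now (iv) and (i) have their prerequisites met. (iv) is listed earlier, so (iv) next.
That leaves (i) as the only ready step → (i).
(ii), (vii) and (vi) are all available; (ii) is listed earlier → (ii).
Ready: (vii) and (vi). (vii) is listed earlier → (vii).
Ready: (iii) and (vi). (iii) is listed earlier → (iii).
Now (v) and (vi) have their prerequisites met. (v) is listed earlier, so (v) next.
(vi) needed (i), now all done → (vi).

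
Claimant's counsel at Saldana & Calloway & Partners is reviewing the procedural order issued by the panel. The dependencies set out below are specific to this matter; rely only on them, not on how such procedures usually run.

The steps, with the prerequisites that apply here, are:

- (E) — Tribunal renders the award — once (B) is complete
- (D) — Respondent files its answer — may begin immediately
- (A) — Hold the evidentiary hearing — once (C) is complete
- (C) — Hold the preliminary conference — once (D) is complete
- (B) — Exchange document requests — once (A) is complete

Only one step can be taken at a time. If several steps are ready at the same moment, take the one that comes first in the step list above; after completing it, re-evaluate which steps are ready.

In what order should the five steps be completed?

(D), (C), (A), (B), (E)

(D) is the only step with nothing outstanding, so it goes first.
(C) needed (D), now all done → (C).
Next only (A) has its prerequisites met → (A).
That leaves (B) as the only ready step → (B).
Next only (E) has its prerequisites met → (E).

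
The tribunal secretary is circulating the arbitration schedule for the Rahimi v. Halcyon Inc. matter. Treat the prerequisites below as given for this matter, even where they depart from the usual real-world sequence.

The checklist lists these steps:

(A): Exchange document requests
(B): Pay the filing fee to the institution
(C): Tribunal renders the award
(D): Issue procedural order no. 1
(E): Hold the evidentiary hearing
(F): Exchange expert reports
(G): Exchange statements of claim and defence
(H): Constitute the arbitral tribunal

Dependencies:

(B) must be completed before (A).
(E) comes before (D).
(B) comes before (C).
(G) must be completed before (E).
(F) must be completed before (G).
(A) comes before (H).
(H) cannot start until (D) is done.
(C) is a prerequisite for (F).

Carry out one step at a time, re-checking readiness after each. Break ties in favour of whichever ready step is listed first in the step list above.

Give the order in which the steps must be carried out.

Only (B) has no prerequisites, so it is first.
Now (A) and (C) have their prerequisites met. (A) is listed earlier, so (A) next.
(C) needed (B), now all done → (C).
(F) needed (C), now all done → (F).
(G) needed (F), now all done → (G).
That leaves (E) as the only ready step → (E).
Next only (D) has its prerequisites met → (D).
(H) is the only step now ready → (H).

(B), (A), (C), (F), (G), (E), (D), (H)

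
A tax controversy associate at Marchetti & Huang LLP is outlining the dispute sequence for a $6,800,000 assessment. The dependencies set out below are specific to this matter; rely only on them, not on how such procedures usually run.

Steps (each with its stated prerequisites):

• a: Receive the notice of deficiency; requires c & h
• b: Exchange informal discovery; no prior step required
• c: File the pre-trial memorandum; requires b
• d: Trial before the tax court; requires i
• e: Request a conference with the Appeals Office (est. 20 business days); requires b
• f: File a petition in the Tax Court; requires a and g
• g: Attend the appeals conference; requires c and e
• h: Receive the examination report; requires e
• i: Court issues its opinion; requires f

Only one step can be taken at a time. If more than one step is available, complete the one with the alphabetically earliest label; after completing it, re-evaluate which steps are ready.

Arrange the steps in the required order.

b has no prerequisites → b first.
c and e are both available; c has the earlier label → c.
e is the only step now ready → e.
Ready: g and h. g has the earlier label → g.
h needed e, now all done → h.
a needed c and h, now all done → a.
That leaves f as the only ready step → f.
Next only i has its prerequisites met → i.
d needed i, now all done → d.

b, c, e, g, h, a, f, i, d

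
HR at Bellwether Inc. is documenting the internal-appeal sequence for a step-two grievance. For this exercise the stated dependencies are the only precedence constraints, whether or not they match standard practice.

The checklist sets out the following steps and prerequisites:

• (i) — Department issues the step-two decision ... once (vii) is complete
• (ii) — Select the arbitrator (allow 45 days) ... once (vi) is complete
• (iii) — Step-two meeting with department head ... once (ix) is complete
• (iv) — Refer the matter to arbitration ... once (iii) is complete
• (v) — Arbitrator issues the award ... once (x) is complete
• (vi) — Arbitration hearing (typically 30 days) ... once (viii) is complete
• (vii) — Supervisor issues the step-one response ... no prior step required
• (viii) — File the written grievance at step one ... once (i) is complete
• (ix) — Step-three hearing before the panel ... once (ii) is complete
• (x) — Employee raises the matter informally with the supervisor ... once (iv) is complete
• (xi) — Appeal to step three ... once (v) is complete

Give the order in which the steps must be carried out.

(vii), (i), (viii), (vi), (ii), (ix), (iii), (iv), (x), (v), (xi)

(vii) has no prerequisites → (vii) first.
(i) is the only step now ready → (i).
(viii) needed (i), now all done → (viii).
(vi) needed (viii), now all done → (vi).
(ii) needed (vi), now all done → (ii).
(ix) needed (ii), now all done → (ix).
That leaves (iii) as the only ready step → (iii).
(iv) needed (iii), now all done → (iv).
Next only (x) has its prerequisites met → (x).
(v) is the only step now ready → (v).
That leaves (xi) as the only ready step → (xi).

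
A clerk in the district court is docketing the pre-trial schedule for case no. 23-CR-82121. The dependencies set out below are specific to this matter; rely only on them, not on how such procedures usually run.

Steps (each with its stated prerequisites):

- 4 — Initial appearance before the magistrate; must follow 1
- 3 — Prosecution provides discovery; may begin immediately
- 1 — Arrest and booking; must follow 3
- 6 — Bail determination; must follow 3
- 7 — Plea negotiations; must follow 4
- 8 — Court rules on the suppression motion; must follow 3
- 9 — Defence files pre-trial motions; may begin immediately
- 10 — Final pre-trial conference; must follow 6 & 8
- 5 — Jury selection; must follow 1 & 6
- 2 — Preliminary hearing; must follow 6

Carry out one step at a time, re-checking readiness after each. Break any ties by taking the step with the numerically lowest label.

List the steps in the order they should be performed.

3 and 9 have no prerequisites; 3 has the earlier label, so 3 is first.
Now 1, 6, 8 and 9 have their prerequisites met. 1 has the earlier label, so 1 next.
Ready: 4, 6, 8 and 9. 4 has the earlier label → 4.
7 now also ready, so the ready set is {6, 7, 8, 9}; 6 has the earlier label → 6.
2 and 5 now also ready, so the ready set is {2, 5, 7, 8, 9}; 2 has the earlier label → 2.
5, 7, 8 and 9 are all available; 5 has the earlier label → 5.
Now 7, 8 and 9 have their prerequisites met. 7 has the earlier label, so 7 next.
8 and 9 are both available; 8 has the earlier label → 8.
Ready: 9 and 10. 9 has the earlier label → 9.
10 needed 6 and 8, now all done → 10.

3 1 4 6 2 5 7 8 9 10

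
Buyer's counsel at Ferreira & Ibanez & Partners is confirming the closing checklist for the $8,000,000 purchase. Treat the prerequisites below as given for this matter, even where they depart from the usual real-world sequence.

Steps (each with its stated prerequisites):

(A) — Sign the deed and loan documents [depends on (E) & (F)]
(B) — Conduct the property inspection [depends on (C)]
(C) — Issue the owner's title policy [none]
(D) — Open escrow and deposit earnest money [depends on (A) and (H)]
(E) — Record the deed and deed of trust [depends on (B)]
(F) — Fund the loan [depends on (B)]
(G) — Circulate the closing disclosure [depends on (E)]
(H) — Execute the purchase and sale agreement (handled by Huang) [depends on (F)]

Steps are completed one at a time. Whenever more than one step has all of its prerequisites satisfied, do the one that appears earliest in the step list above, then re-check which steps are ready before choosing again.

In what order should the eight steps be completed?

(C) is the only step with nothing outstanding, so it goes first.
(B) is the only step now ready → (B).
Now (E) and (F) have their prerequisites met. (E) is listed earlier, so (E) next.
(G) now also ready, so the ready set is {(F), (G)}; (F) is listed earlier → (F).
(A), (G) and (H) are all available; (A) is listed earlier → (A).
Now (G) and (H) have their prerequisites met. (G) is listed earlier, so (G) next.
That leaves (H) as the only ready step → (H).
(D) needed (A) and (H), now all done → (D).

(C) → (B) → (E) → (F) → (A) → (G) → (H) → (D)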